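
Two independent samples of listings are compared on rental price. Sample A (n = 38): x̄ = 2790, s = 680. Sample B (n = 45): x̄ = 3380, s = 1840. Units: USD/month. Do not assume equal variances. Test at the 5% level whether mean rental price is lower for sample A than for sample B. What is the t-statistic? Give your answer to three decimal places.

-1.996

Let group 1 = sample A, group 2 = sample B. H0: μ_1 = μ_2; H1: μ_1 < μ_2 (Welch's two-sample t-test, left-tailed).
t = (x̄_1 − x̄_2)/√(s_1²/n_1 + s_2²/n_2) = (2790 − 3380)/√(680²/38 + 1840²/45) = -1.996
Welch–Satterthwaite df ≈ 57.59
p-value = P(T ≤ -1.996) ≈ 0.025
Since p ≈ 0.025 < α = 0.05, reject H0; the data support H1.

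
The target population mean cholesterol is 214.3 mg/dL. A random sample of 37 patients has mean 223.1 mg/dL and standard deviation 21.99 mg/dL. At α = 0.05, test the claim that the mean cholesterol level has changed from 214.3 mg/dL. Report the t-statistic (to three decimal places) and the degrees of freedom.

t = 2.434, df = 36

H0: μ = 214.3; H1: μ ≠ 214.3 (one-sample t-test, two-sided).
t = (x̄ − μ₀)/(s/√n) = (223.1 − 214.3)/(21.99/√37) = 2.434
df = n − 1 = 36
Two-sided p-value ≈ 0.020
Since p ≈ 0.020 < α = 0.05, reject H0; the data support H1.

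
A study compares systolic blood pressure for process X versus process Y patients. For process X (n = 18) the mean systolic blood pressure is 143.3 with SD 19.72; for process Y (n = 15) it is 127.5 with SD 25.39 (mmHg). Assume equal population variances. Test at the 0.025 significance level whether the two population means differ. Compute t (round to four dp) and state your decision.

t = 2.0123; fail to reject H0

Let group 1 = process X, group 2 = process Y. H0: μ_1 = μ_2; H1: μ_1 ≠ μ_2 (two-sample pooled-variance t-test, two-sided).
s_p² = [(18−1)·19.72² + (15−1)·25.39²]/(18+15−2) = 504.389
t = (143.3 − 127.5)/√[504.389·(1/18 + 1/15)] = 2.0123
df = n₁ + n₂ − 2 = 31
Two-sided p-value ≈ 0.0529
Since p ≈ 0.0529 > α = 0.025, fail to reject H0; the data do not provide sufficient evidence against H0.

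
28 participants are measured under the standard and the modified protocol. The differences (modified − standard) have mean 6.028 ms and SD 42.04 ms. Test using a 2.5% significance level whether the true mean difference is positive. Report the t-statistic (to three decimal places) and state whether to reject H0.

H0: μ_d = 0; H1: μ_d > 0 (paired t-test on the differences, right-tailed).
t = d̄/(s_d/√n) = 6.028/(42.04/√28) = 0.759
df = n − 1 = 27
p-value = P(T ≥ 0.759) ≈ 0.2273
Since p ≈ 0.2273 > α = 0.025, fail to reject H0; the data do not provide sufficient evidence against H0.

t = 0.759; fail to reject H0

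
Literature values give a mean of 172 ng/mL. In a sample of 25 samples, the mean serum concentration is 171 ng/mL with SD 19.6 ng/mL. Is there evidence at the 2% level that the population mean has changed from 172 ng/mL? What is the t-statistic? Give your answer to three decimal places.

-0.255

H0: μ = 172; H1: μ ≠ 172 (one-sample t-test, two-sided).
t = (x̄ − μ₀)/(s/√n) = (171 − 172)/(19.6/√25) = -0.255
df = n − 1 = 24
Two-sided p-value ≈ 0.801
Since p ≈ 0.801 > α = 0.02, fail to reject H0; the evidence is not statistically significant.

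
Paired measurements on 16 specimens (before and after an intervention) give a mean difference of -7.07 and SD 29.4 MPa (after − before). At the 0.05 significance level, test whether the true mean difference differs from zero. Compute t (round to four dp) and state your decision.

t = -0.9619; fail to reject H0

H0: μ_d = 0; H1: μ_d ≠ 0 (paired t-test on the differences, two-sided).
t = d̄/(s_d/√n) = -7.07/(29.4/√16) = -0.9619
df = n − 1 = 15
Two-sided p-value ≈ 0.351
Since p ≈ 0.351 > α = 0.05, fail to reject H0; the data do not provide sufficient evidence against H0.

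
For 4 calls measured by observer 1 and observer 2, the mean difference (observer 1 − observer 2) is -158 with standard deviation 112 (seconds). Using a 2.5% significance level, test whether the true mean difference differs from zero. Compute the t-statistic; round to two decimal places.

-2.82

H0: μ_d = 0; H1: μ_d ≠ 0 (paired t-test on the differences, two-sided).
t = d̄/(s_d/√n) = -158/(112/√4) = -2.82
df = n − 1 = 3
Two-sided p-value ≈ 0.0667
Since p ≈ 0.0667 > α = 0.025, fail to reject H0; the evidence is not statistically significant.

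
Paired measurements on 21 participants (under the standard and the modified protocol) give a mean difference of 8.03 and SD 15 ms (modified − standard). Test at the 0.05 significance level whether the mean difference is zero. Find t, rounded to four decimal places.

H0: μ_d = 0; H1: μ_d ≠ 0 (paired t-test on the differences, two-sided).
t = d̄/(s_d/√n) = 8.03/(15/√21) = 2.4532
df = n − 1 = 20
Two-sided p-value ≈ 0.0235
Since p ≈ 0.0235 < α = 0.05, reject H0; the evidence is statistically significant.

2.4532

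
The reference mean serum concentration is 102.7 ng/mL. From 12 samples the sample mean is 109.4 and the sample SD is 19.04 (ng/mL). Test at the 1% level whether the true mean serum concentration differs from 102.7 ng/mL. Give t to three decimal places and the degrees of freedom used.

H0: μ = 102.7; H1: μ ≠ 102.7 (one-sample t-test, two-sided).
t = (x̄ − μ₀)/(s/√n) = (109.4 − 102.7)/(19.04/√12) = 1.219
df = n − 1 = 11
Two-sided p-value ≈ 0.248
Since p ≈ 0.248 > α = 0.01, fail to reject H0; the data do not provide sufficient evidence against H0.

t = 1.219, df = 11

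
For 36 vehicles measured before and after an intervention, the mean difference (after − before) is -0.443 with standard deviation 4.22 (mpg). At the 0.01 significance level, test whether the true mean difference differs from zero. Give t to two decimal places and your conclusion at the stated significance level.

t = -0.63; fail to reject H0

H0: μ_d = 0; H1: μ_d ≠ 0 (paired t-test on the differences, two-sided).
t = d̄/(s_d/√n) = -0.443/(4.22/√36) = -0.63
df = n − 1 = 35
Two-sided p-value ≈ 0.5329
Since p ≈ 0.5329 > α = 0.01, fail to reject H0; the data do not provide sufficient evidence against H0.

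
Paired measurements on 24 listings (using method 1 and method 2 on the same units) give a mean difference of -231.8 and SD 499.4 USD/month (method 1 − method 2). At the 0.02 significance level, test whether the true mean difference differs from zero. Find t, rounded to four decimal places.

-2.2739

H0: μ_d = 0; H1: μ_d ≠ 0 (paired t-test on the differences, two-sided).
t = d̄/(s_d/√n) = -231.8/(499.4/√24) = -2.2739
df = n − 1 = 23
Two-sided p-value ≈ 0.0326
Since p ≈ 0.0326 > α = 0.02, fail to reject H0; the evidence is not statistically significant.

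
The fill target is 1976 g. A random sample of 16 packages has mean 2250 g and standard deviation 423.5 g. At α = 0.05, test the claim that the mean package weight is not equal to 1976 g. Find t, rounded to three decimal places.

H0: μ = 1976; H1: μ ≠ 1976 (one-sample t-test, two-sided).
t = (x̄ − μ₀)/(s/√n) = (2250 − 1976)/(423.5/√16) = 2.588
df = n − 1 = 15
Two-sided p-value ≈ 0.0206
Since p ≈ 0.0206 < α = 0.05, reject H0; the data support H1.

2.588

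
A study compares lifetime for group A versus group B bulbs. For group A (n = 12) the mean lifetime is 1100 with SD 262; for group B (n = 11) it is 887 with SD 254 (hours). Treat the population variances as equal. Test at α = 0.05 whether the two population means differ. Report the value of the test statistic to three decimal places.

1.976

Let group 1 = group A, group 2 = group B. H0: μ_1 = μ_2; H1: μ_1 ≠ μ_2 (two-sample pooled-variance t-test, two-sided).
s_p² = [(12−1)·262² + (11−1)·254²]/(12+11−2) = 66678.3
t = (1100 − 887)/√[66678.3·(1/12 + 1/11)] = 1.976
df = n₁ + n₂ − 2 = 21
Two-sided p-value ≈ 0.061
Since p ≈ 0.061 > α = 0.05, fail to reject H0; the data do not provide sufficient evidence against H0.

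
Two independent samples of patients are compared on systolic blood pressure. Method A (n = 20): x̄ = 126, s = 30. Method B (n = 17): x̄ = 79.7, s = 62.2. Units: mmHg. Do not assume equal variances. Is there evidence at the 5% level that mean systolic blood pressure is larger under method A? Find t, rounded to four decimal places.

2.8044

Let group 1 = method A, group 2 = method B. H0: μ_1 = μ_2; H1: μ_1 > μ_2 (Welch's two-sample t-test, right-tailed).
t = (x̄_1 − x̄_2)/√(s_1²/n_1 + s_2²/n_2) = (126 − 79.7)/√(30²/20 + 62.2²/17) = 2.8044
Welch–Satterthwaite df ≈ 22.22
p-value = P(T ≥ 2.8044) ≈ 0.005
Since p ≈ 0.005 < α = 0.05, reject H0; the evidence is statistically significant.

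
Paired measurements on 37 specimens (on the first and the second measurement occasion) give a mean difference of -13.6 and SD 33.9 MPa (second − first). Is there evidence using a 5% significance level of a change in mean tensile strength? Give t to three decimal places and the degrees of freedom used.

H0: μ_d = 0; H1: μ_d ≠ 0 (paired t-test on the differences, two-sided).
t = d̄/(s_d/√n) = -13.6/(33.9/√37) = -2.440
df = n − 1 = 36
Two-sided p-value ≈ 0.0197
Since p ≈ 0.0197 < α = 0.05, reject H0; the evidence is statistically significant.

t = -2.440, df = 36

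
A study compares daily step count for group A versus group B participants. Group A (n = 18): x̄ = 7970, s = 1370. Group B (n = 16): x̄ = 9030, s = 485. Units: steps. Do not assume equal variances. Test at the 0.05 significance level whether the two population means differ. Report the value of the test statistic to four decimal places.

Let group 1 = group A, group 2 = group B. H0: μ_1 = μ_2; H1: μ_1 ≠ μ_2 (Welch's two-sample t-test, two-sided).
t = (x̄_1 − x̄_2)/√(s_1²/n_1 + s_2²/n_2) = (7970 − 9030)/√(1370²/18 + 485²/16) = -3.0731
Welch–Satterthwaite df ≈ 21.64
Two-sided p-value ≈ 0.006
Since p ≈ 0.006 < α = 0.05, reject H0; the data support H1.

-3.0731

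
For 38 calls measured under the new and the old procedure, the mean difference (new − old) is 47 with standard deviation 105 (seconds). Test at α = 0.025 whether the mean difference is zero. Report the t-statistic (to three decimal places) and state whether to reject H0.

t = 2.759; reject H0

H0: μ_d = 0; H1: μ_d ≠ 0 (paired t-test on the differences, two-sided).
t = d̄/(s_d/√n) = 47/(105/√38) = 2.759
df = n − 1 = 37
Two-sided p-value ≈ 0.009
Since p ≈ 0.009 < α = 0.025, reject H0; the data support H1.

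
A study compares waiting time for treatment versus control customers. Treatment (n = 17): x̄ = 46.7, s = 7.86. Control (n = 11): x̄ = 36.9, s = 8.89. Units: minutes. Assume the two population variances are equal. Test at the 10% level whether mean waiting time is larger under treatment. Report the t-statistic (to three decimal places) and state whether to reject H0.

t = 3.062; reject H0

Let group 1 = treatment, group 2 = control. H0: μ_1 = μ_2; H1: μ_1 > μ_2 (two-sample pooled-variance t-test, right-tailed).
s_p² = [(17−1)·7.86² + (11−1)·8.89²]/(17+11−2) = 68.4152
t = (46.7 − 36.9)/√[68.4152·(1/17 + 1/11)] = 3.062
df = n₁ + n₂ − 2 = 26
p-value = P(T ≥ 3.062) ≈ 0.0025
Since p ≈ 0.0025 < α = 0.1, reject H0; the data support H1.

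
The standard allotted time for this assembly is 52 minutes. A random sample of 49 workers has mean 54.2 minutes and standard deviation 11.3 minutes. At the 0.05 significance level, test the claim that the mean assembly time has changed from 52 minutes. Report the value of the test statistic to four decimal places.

1.3628

H0: μ = 52; H1: μ ≠ 52 (one-sample t-test, two-sided).
t = (x̄ − μ₀)/(s/√n) = (54.2 − 52)/(11.3/√49) = 1.3628
df = n − 1 = 48
Two-sided p-value ≈ 0.179
Since p ≈ 0.179 > α = 0.05, fail to reject H0; the evidence is not statistically significant.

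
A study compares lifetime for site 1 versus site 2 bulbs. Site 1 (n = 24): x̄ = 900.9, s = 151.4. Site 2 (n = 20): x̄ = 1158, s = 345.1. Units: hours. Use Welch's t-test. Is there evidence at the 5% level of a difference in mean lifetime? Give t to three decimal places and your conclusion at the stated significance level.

Let group 1 = site 1, group 2 = site 2. H0: μ_1 = μ_2; H1: μ_1 ≠ μ_2 (Welch's two-sample t-test, two-sided).
t = (x̄_1 − x̄_2)/√(s_1²/n_1 + s_2²/n_2) = (900.9 − 1158)/√(151.4²/24 + 345.1²/20) = -3.093
Welch–Satterthwaite df ≈ 25.05
Two-sided p-value ≈ 0.0048
Since p ≈ 0.0048 < α = 0.05, reject H0; the evidence is statistically significant.

t = -3.093; reject H0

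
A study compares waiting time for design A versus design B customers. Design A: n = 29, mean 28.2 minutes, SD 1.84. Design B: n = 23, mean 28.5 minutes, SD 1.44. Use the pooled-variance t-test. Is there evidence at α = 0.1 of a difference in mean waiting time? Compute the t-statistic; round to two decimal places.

Let group 1 = design A, group 2 = design B. H0: μ_1 = μ_2; H1: μ_1 ≠ μ_2 (two-sample pooled-variance t-test, two-sided).
s_p² = [(29−1)·1.84² + (23−1)·1.44²]/(29+23−2) = 2.80832
t = (28.2 − 28.5)/√[2.80832·(1/29 + 1/23)] = -0.64
df = n₁ + n₂ − 2 = 50
Two-sided p-value ≈ 0.524
Since p ≈ 0.524 > α = 0.1, fail to reject H0; the data do not provide sufficient evidence against H0.

-0.64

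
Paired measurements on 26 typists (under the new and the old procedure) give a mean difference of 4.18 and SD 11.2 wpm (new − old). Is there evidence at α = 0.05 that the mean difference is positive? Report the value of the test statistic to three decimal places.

1.903

H0: μ_d = 0; H1: μ_d > 0 (paired t-test on the differences, right-tailed).
t = d̄/(s_d/√n) = 4.18/(11.2/√26) = 1.903
df = n − 1 = 25
p-value = P(T ≥ 1.903) ≈ 0.034
Since p ≈ 0.034 < α = 0.05, reject H0; the data support H1.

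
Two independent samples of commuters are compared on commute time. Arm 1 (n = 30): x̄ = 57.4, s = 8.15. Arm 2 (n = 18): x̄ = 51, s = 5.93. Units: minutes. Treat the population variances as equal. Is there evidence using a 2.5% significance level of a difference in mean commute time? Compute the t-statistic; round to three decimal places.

Let group 1 = arm 1, group 2 = arm 2. H0: μ_1 = μ_2; H1: μ_1 ≠ μ_2 (two-sample pooled-variance t-test, two-sided).
s_p² = [(30−1)·8.15² + (18−1)·5.93²]/(30+18−2) = 54.8708
t = (57.4 − 51)/√[54.8708·(1/30 + 1/18)] = 2.898
df = n₁ + n₂ − 2 = 46
Two-sided p-value ≈ 0.006
Since p ≈ 0.006 < α = 0.025, reject H0; the data support H1.

2.898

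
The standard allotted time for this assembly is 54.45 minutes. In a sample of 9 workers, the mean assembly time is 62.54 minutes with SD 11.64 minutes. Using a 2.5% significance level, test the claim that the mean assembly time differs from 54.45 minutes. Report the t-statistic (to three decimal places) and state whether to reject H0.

H0: μ = 54.45; H1: μ ≠ 54.45 (one-sample t-test, two-sided).
t = (x̄ − μ₀)/(s/√n) = (62.54 − 54.45)/(11.64/√9) = 2.085
df = n − 1 = 8
Two-sided p-value ≈ 0.0706
Since p ≈ 0.0706 > α = 0.025, fail to reject H0; the data do not provide sufficient evidence against H0.

t = 2.085; fail to reject H0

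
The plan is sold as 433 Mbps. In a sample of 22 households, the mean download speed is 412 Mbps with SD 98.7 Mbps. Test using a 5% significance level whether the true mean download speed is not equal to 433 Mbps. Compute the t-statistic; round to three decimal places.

-0.998

H0: μ = 433; H1: μ ≠ 433 (one-sample t-test, two-sided).
t = (x̄ − μ₀)/(s/√n) = (412 − 433)/(98.7/√22) = -0.998
df = n − 1 = 21
Two-sided p-value ≈ 0.330
Since p ≈ 0.330 > α = 0.05, fail to reject H0; the evidence is not statistically significant.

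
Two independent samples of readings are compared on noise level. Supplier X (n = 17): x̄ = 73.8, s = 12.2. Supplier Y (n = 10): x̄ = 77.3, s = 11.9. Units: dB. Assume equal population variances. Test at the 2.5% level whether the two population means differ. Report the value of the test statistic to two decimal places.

-0.73

Let group 1 = supplier X, group 2 = supplier Y. H0: μ_1 = μ_2; H1: μ_1 ≠ μ_2 (two-sample pooled-variance t-test, two-sided).
s_p² = [(17−1)·12.2² + (10−1)·11.9²]/(17+10−2) = 146.237
t = (73.8 − 77.3)/√[146.237·(1/17 + 1/10)] = -0.73
df = n₁ + n₂ − 2 = 25
Two-sided p-value ≈ 0.4744
Since p ≈ 0.4744 > α = 0.025, fail to reject H0; the data do not provide sufficient evidence against H0.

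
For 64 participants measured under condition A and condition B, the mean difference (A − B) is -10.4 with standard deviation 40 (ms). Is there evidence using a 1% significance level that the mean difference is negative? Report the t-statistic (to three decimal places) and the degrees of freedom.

t = -2.080, df = 63

H0: μ_d = 0; H1: μ_d < 0 (paired t-test on the differences, left-tailed).
t = d̄/(s_d/√n) = -10.4/(40/√64) = -2.080
df = n − 1 = 63
p-value = P(T ≤ -2.080) ≈ 0.021
Since p ≈ 0.021 > α = 0.01, fail to reject H0; the data do not provide sufficient evidence against H0.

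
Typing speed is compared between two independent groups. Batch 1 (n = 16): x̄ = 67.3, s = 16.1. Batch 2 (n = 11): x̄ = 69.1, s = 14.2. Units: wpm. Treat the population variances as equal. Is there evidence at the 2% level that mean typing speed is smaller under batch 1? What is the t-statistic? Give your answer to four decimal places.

-0.2990

Let group 1 = batch 1, group 2 = batch 2. H0: μ_1 = μ_2; H1: μ_1 < μ_2 (two-sample pooled-variance t-test, left-tailed).
s_p² = [(16−1)·16.1² + (11−1)·14.2²]/(16+11−2) = 236.182
t = (67.3 − 69.1)/√[236.182·(1/16 + 1/11)] = -0.2990
df = n₁ + n₂ − 2 = 25
p-value = P(T ≤ -0.2990) ≈ 0.3837
Since p ≈ 0.3837 > α = 0.02, fail to reject H0; the evidence is not statistically significant.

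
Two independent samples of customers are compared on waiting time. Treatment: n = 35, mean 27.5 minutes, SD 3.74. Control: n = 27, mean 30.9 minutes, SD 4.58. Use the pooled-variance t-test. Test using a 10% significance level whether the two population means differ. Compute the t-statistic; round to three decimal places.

-3.218

Let group 1 = treatment, group 2 = control. H0: μ_1 = μ_2; H1: μ_1 ≠ μ_2 (two-sample pooled-variance t-test, two-sided).
s_p² = [(35−1)·3.74² + (27−1)·4.58²]/(35+27−2) = 17.0161
t = (27.5 − 30.9)/√[17.0161·(1/35 + 1/27)] = -3.218
df = n₁ + n₂ − 2 = 60
Two-sided p-value ≈ 0.002
Since p ≈ 0.002 < α = 0.1, reject H0; the data support H1.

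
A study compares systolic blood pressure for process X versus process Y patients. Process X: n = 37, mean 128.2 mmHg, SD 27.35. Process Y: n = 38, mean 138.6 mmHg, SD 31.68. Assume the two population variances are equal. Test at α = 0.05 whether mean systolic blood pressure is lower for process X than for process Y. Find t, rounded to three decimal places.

-1.520

Let group 1 = process X, group 2 = process Y. H0: μ_1 = μ_2; H1: μ_1 < μ_2 (two-sample pooled-variance t-test, left-tailed).
s_p² = [(37−1)·27.35² + (38−1)·31.68²]/(37+38−2) = 877.573
t = (128.2 − 138.6)/√[877.573·(1/37 + 1/38)] = -1.520
df = n₁ + n₂ − 2 = 73
p-value = P(T ≤ -1.520) ≈ 0.066
Since p ≈ 0.066 > α = 0.05, fail to reject H0; the evidence is not statistically significant.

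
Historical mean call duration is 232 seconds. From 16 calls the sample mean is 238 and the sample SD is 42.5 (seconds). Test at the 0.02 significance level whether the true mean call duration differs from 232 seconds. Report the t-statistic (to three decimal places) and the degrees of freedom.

H0: μ = 232; H1: μ ≠ 232 (one-sample t-test, two-sided).
t = (x̄ − μ₀)/(s/√n) = (238 − 232)/(42.5/√16) = 0.565
df = n − 1 = 15
Two-sided p-value ≈ 0.5806
Since p ≈ 0.5806 > α = 0.02, fail to reject H0; the evidence is not statistically significant.

t = 0.565, df = 15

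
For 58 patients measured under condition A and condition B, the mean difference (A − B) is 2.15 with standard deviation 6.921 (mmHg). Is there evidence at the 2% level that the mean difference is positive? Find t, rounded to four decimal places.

2.3658

H0: μ_d = 0; H1: μ_d > 0 (paired t-test on the differences, right-tailed).
t = d̄/(s_d/√n) = 2.15/(6.921/√58) = 2.3658
df = n − 1 = 57
p-value = P(T ≥ 2.3658) ≈ 0.0107
Since p ≈ 0.0107 < α = 0.02, reject H0; the evidence is statistically significant.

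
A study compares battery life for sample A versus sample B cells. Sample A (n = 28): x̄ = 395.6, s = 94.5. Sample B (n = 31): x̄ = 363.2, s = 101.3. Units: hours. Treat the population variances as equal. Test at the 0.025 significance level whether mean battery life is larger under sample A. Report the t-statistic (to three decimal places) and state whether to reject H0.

Let group 1 = sample A, group 2 = sample B. H0: μ_1 = μ_2; H1: μ_1 > μ_2 (two-sample pooled-variance t-test, right-tailed).
s_p² = [(28−1)·94.5² + (31−1)·101.3²]/(28+31−2) = 9631.01
t = (395.6 − 363.2)/√[9631.01·(1/28 + 1/31)] = 1.266
df = n₁ + n₂ − 2 = 57
p-value = P(T ≥ 1.266) ≈ 0.1053
Since p ≈ 0.1053 > α = 0.025, fail to reject H0; the data do not provide sufficient evidence against H0.

t = 1.266; fail to reject H0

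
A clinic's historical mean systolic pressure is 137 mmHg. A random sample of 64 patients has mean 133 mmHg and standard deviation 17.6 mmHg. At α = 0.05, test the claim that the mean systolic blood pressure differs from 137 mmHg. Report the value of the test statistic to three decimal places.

H0: μ = 137; H1: μ ≠ 137 (one-sample t-test, two-sided).
t = (x̄ − μ₀)/(s/√n) = (133 − 137)/(17.6/√64) = -1.818
df = n − 1 = 63
Two-sided p-value ≈ 0.074
Since p ≈ 0.074 > α = 0.05, fail to reject H0; the data do not provide sufficient evidence against H0.

-1.818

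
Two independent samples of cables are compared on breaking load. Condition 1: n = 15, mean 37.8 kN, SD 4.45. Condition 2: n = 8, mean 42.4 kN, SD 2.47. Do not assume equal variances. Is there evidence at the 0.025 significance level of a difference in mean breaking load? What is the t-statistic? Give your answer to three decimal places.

-3.187

Let group 1 = condition 1, group 2 = condition 2. H0: μ_1 = μ_2; H1: μ_1 ≠ μ_2 (Welch's two-sample t-test, two-sided).
t = (x̄_1 − x̄_2)/√(s_1²/n_1 + s_2²/n_2) = (37.8 − 42.4)/√(4.45²/15 + 2.47²/8) = -3.187
Welch–Satterthwaite df ≈ 20.90
Two-sided p-value ≈ 0.004
Since p ≈ 0.004 < α = 0.025, reject H0; the evidence is statistically significant.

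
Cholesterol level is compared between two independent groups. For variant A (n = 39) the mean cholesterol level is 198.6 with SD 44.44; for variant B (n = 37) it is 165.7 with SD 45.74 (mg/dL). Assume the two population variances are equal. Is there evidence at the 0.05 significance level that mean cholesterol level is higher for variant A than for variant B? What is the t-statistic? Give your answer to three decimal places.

Let group 1 = variant A, group 2 = variant B. H0: μ_1 = μ_2; H1: μ_1 > μ_2 (two-sample pooled-variance t-test, right-tailed).
s_p² = [(39−1)·44.44² + (37−1)·45.74²]/(39+37−2) = 2031.95
t = (198.6 − 165.7)/√[2031.95·(1/39 + 1/37)] = 3.180
df = n₁ + n₂ − 2 = 74
p-value = P(T ≥ 3.180) ≈ 0.0011
Since p ≈ 0.0011 < α = 0.05, reject H0; the evidence is statistically significant.

3.180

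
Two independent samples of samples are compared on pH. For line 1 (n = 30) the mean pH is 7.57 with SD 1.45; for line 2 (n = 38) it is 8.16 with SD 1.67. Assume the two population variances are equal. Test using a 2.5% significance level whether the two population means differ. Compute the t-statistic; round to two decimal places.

Let group 1 = line 1, group 2 = line 2. H0: μ_1 = μ_2; H1: μ_1 ≠ μ_2 (two-sample pooled-variance t-test, two-sided).
s_p² = [(30−1)·1.45² + (38−1)·1.67²]/(30+38−2) = 2.4873
t = (7.57 − 8.16)/√[2.4873·(1/30 + 1/38)] = -1.53
df = n₁ + n₂ − 2 = 66
Two-sided p-value ≈ 0.130
Since p ≈ 0.130 > α = 0.025, fail to reject H0; the evidence is not statistically significant.

-1.53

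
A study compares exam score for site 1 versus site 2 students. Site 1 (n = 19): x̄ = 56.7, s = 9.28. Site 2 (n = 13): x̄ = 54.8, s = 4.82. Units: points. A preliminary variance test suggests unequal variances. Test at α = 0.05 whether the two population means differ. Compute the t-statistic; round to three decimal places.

Let group 1 = site 1, group 2 = site 2. H0: μ_1 = μ_2; H1: μ_1 ≠ μ_2 (Welch's two-sample t-test, two-sided).
t = (x̄_1 − x̄_2)/√(s_1²/n_1 + s_2²/n_2) = (56.7 − 54.8)/√(9.28²/19 + 4.82²/13) = 0.756
Welch–Satterthwaite df ≈ 28.38
Two-sided p-value ≈ 0.456
Since p ≈ 0.456 > α = 0.05, fail to reject H0; the evidence is not statistically significant.

0.756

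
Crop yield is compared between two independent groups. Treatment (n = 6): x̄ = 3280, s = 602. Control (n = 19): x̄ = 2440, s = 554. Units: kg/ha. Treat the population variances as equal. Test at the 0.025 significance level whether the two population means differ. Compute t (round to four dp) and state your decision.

Let group 1 = treatment, group 2 = control. H0: μ_1 = μ_2; H1: μ_1 ≠ μ_2 (two-sample pooled-variance t-test, two-sided).
s_p² = [(6−1)·602² + (19−1)·554²]/(6+19−2) = 318979
t = (3280 − 2440)/√[318979·(1/6 + 1/19)] = 3.1760
df = n₁ + n₂ − 2 = 23
Two-sided p-value ≈ 0.0042
Since p ≈ 0.0042 < α = 0.025, reject H0; the evidence is statistically significant.

t = 3.1760; reject H0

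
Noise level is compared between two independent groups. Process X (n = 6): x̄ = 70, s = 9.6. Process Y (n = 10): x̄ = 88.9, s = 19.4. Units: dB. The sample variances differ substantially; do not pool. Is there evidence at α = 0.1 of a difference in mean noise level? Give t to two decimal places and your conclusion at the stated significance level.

t = -2.60; reject H0

Let group 1 = process X, group 2 = process Y. H0: μ_1 = μ_2; H1: μ_1 ≠ μ_2 (Welch's two-sample t-test, two-sided).
t = (x̄_1 − x̄_2)/√(s_1²/n_1 + s_2²/n_2) = (70 − 88.9)/√(9.6²/6 + 19.4²/10) = -2.60
Welch–Satterthwaite df ≈ 13.73
Two-sided p-value ≈ 0.0214
Since p ≈ 0.0214 < α = 0.1, reject H0; the data support H1.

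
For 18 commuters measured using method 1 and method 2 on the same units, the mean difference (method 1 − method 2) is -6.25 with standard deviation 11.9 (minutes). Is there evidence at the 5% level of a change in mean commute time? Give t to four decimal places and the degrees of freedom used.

H0: μ_d = 0; H1: μ_d ≠ 0 (paired t-test on the differences, two-sided).
t = d̄/(s_d/√n) = -6.25/(11.9/√18) = -2.2283
df = n − 1 = 17
Two-sided p-value ≈ 0.040
Since p ≈ 0.040 < α = 0.05, reject H0; the evidence is statistically significant.

t = -2.2283, df = 17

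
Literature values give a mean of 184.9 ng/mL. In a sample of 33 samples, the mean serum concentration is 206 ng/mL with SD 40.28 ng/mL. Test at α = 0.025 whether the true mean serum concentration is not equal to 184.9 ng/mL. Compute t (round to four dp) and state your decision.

H0: μ = 184.9; H1: μ ≠ 184.9 (one-sample t-test, two-sided).
t = (x̄ − μ₀)/(s/√n) = (206 − 184.9)/(40.28/√33) = 3.0092
df = n − 1 = 32
Two-sided p-value ≈ 0.005
Since p ≈ 0.005 < α = 0.025, reject H0; the evidence is statistically significant.

t = 3.0092; reject H0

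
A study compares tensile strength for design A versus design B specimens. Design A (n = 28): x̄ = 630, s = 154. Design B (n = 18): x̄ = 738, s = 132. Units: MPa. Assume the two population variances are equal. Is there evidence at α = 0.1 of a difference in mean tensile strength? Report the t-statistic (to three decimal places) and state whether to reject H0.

Let group 1 = design A, group 2 = design B. H0: μ_1 = μ_2; H1: μ_1 ≠ μ_2 (two-sample pooled-variance t-test, two-sided).
s_p² = [(28−1)·154² + (18−1)·132²]/(28+18−2) = 21285
t = (630 − 738)/√[21285·(1/28 + 1/18)] = -2.450
df = n₁ + n₂ − 2 = 44
Two-sided p-value ≈ 0.018
Since p ≈ 0.018 < α = 0.1, reject H0; the evidence is statistically significant.

t = -2.450; reject H0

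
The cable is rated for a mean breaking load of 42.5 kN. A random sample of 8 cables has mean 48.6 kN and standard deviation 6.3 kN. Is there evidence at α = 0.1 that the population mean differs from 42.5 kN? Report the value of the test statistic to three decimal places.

H0: μ = 42.5; H1: μ ≠ 42.5 (one-sample t-test, two-sided).
t = (x̄ − μ₀)/(s/√n) = (48.6 − 42.5)/(6.3/√8) = 2.739
df = n − 1 = 7
Two-sided p-value ≈ 0.029
Since p ≈ 0.029 < α = 0.1, reject H0; the data support H1.

2.739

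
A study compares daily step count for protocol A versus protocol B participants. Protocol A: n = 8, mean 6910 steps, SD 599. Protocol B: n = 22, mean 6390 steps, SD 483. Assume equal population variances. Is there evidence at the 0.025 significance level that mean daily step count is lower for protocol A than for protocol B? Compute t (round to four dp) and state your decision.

Let group 1 = protocol A, group 2 = protocol B. H0: μ_1 = μ_2; H1: μ_1 < μ_2 (two-sample pooled-variance t-test, left-tailed).
s_p² = [(8−1)·599² + (22−1)·483²]/(8+22−2) = 264667
t = (6910 − 6390)/√[264667·(1/8 + 1/22)] = 2.4482
df = n₁ + n₂ − 2 = 28
p-value = P(T ≤ 2.4482) ≈ 0.990
Since p ≈ 0.990 > α = 0.025, fail to reject H0; the evidence is not statistically significant.

t = 2.4482; fail to reject H0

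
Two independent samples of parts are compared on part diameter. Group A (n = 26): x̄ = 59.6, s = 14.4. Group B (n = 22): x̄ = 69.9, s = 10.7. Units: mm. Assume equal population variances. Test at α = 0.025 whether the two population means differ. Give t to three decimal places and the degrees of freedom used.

t = -2.768, df = 46

Let group 1 = group A, group 2 = group B. H0: μ_1 = μ_2; H1: μ_1 ≠ μ_2 (two-sample pooled-variance t-test, two-sided).
s_p² = [(26−1)·14.4² + (22−1)·10.7²]/(26+22−2) = 164.963
t = (59.6 − 69.9)/√[164.963·(1/26 + 1/22)] = -2.768
df = n₁ + n₂ − 2 = 46
Two-sided p-value ≈ 0.008
Since p ≈ 0.008 < α = 0.025, reject H0; the data support H1.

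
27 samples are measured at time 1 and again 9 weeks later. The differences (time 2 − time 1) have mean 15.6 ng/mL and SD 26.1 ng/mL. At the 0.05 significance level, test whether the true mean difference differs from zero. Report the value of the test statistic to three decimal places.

H0: μ_d = 0; H1: μ_d ≠ 0 (paired t-test on the differences, two-sided).
t = d̄/(s_d/√n) = 15.6/(26.1/√27) = 3.106
df = n − 1 = 26
Two-sided p-value ≈ 0.0045
Since p ≈ 0.0045 < α = 0.05, reject H0; the evidence is statistically significant.

3.106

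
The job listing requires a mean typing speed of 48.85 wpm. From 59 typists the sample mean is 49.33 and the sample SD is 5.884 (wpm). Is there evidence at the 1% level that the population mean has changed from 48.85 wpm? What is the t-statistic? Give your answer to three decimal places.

H0: μ = 48.85; H1: μ ≠ 48.85 (one-sample t-test, two-sided).
t = (x̄ − μ₀)/(s/√n) = (49.33 − 48.85)/(5.884/√59) = 0.627
df = n − 1 = 58
Two-sided p-value ≈ 0.5334
Since p ≈ 0.5334 > α = 0.01, fail to reject H0; the data do not provide sufficient evidence against H0.

0.627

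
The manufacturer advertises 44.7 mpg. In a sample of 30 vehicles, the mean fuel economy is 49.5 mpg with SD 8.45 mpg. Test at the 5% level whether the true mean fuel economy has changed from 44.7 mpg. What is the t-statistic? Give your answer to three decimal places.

3.111

H0: μ = 44.7; H1: μ ≠ 44.7 (one-sample t-test, two-sided).
t = (x̄ − μ₀)/(s/√n) = (49.5 − 44.7)/(8.45/√30) = 3.111
df = n − 1 = 29
Two-sided p-value ≈ 0.0042
Since p ≈ 0.0042 < α = 0.05, reject H0; the data support H1.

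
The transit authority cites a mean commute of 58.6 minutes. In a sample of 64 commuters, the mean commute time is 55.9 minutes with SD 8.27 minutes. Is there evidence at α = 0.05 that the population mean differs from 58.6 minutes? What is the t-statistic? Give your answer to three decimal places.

-2.612

H0: μ = 58.6; H1: μ ≠ 58.6 (one-sample t-test, two-sided).
t = (x̄ − μ₀)/(s/√n) = (55.9 − 58.6)/(8.27/√64) = -2.612
df = n − 1 = 63
Two-sided p-value ≈ 0.0112
Since p ≈ 0.0112 < α = 0.05, reject H0; the evidence is statistically significant.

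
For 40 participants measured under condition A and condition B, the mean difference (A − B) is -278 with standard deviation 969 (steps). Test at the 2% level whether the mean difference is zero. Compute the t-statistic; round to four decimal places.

H0: μ_d = 0; H1: μ_d ≠ 0 (paired t-test on the differences, two-sided).
t = d̄/(s_d/√n) = -278/(969/√40) = -1.8145
df = n − 1 = 39
Two-sided p-value ≈ 0.0773
Since p ≈ 0.0773 > α = 0.02, fail to reject H0; the evidence is not statistically significant.

-1.8145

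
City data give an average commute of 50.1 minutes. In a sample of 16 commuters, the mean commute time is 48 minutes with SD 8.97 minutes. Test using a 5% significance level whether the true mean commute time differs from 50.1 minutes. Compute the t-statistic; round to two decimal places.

-0.94

H0: μ = 50.1; H1: μ ≠ 50.1 (one-sample t-test, two-sided).
t = (x̄ − μ₀)/(s/√n) = (48 − 50.1)/(8.97/√16) = -0.94
df = n − 1 = 15
Two-sided p-value ≈ 0.3639
Since p ≈ 0.3639 > α = 0.05, fail to reject H0; the data do not provide sufficient evidence against H0.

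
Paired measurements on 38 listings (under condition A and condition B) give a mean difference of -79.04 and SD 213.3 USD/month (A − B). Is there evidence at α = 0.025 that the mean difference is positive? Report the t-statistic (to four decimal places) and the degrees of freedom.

H0: μ_d = 0; H1: μ_d > 0 (paired t-test on the differences, right-tailed).
t = d̄/(s_d/√n) = -79.04/(213.3/√38) = -2.2843
df = n − 1 = 37
p-value = P(T ≥ -2.2843) ≈ 0.9859
Since p ≈ 0.9859 > α = 0.025, fail to reject H0; the data do not provide sufficient evidence against H0.

t = -2.2843, df = 37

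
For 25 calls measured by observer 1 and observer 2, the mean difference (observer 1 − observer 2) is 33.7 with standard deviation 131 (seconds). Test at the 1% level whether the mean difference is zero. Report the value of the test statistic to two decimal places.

H0: μ_d = 0; H1: μ_d ≠ 0 (paired t-test on the differences, two-sided).
t = d̄/(s_d/√n) = 33.7/(131/√25) = 1.29
df = n − 1 = 24
Two-sided p-value ≈ 0.211
Since p ≈ 0.211 > α = 0.01, fail to reject H0; the data do not provide sufficient evidence against H0.

1.29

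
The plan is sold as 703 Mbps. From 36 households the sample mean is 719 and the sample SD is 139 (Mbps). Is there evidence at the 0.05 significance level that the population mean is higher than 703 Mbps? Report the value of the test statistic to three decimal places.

H0: μ = 703; H1: μ > 703 (one-sample t-test, right-tailed).
t = (x̄ − μ₀)/(s/√n) = (719 − 703)/(139/√36) = 0.691
df = n − 1 = 35
p-value = P(T ≥ 0.691) ≈ 0.2472
Since p ≈ 0.2472 > α = 0.05, fail to reject H0; the data do not provide sufficient evidence against H0.

0.691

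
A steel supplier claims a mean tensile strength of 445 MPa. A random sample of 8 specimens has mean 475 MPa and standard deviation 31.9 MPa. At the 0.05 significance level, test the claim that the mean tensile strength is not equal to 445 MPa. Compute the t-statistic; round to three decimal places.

2.660

H0: μ = 445; H1: μ ≠ 445 (one-sample t-test, two-sided).
t = (x̄ − μ₀)/(s/√n) = (475 − 445)/(31.9/√8) = 2.660
df = n − 1 = 7
Two-sided p-value ≈ 0.032
Since p ≈ 0.032 < α = 0.05, reject H0; the evidence is statistically significant.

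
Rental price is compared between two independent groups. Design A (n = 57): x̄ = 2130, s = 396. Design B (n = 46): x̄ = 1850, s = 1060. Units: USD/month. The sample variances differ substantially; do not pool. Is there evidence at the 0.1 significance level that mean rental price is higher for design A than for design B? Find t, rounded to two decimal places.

1.70

Let group 1 = design A, group 2 = design B. H0: μ_1 = μ_2; H1: μ_1 > μ_2 (Welch's two-sample t-test, right-tailed).
t = (x̄_1 − x̄_2)/√(s_1²/n_1 + s_2²/n_2) = (2130 − 1850)/√(396²/57 + 1060²/46) = 1.70
Welch–Satterthwaite df ≈ 55.15
p-value = P(T ≥ 1.70) ≈ 0.0475
Since p ≈ 0.0475 < α = 0.1, reject H0; the evidence is statistically significant.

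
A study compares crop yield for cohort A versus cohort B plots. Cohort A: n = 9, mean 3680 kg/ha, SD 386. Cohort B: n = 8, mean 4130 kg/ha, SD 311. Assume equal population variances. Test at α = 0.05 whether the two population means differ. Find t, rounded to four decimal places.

-2.6236

Let group 1 = cohort A, group 2 = cohort B. H0: μ_1 = μ_2; H1: μ_1 ≠ μ_2 (two-sample pooled-variance t-test, two-sided).
s_p² = [(9−1)·386² + (8−1)·311²]/(9+8−2) = 124601
t = (3680 − 4130)/√[124601·(1/9 + 1/8)] = -2.6236
df = n₁ + n₂ − 2 = 15
Two-sided p-value ≈ 0.0192
Since p ≈ 0.0192 < α = 0.05, reject H0; the evidence is statistically significant.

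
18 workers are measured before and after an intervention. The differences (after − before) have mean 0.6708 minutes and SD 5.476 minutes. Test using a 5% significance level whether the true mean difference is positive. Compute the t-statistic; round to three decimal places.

H0: μ_d = 0; H1: μ_d > 0 (paired t-test on the differences, right-tailed).
t = d̄/(s_d/√n) = 0.6708/(5.476/√18) = 0.520
df = n − 1 = 17
p-value = P(T ≥ 0.520) ≈ 0.3050
Since p ≈ 0.3050 > α = 0.05, fail to reject H0; the evidence is not statistically significant.

0.520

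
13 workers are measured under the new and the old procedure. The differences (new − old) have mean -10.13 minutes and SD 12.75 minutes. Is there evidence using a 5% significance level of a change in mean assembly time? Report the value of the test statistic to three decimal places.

-2.865

H0: μ_d = 0; H1: μ_d ≠ 0 (paired t-test on the differences, two-sided).
t = d̄/(s_d/√n) = -10.13/(12.75/√13) = -2.865
df = n − 1 = 12
Two-sided p-value ≈ 0.014
Since p ≈ 0.014 < α = 0.05, reject H0; the evidence is statistically significant.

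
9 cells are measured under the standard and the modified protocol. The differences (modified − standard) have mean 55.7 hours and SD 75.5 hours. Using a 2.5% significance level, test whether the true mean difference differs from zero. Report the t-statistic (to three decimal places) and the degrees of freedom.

H0: μ_d = 0; H1: μ_d ≠ 0 (paired t-test on the differences, two-sided).
t = d̄/(s_d/√n) = 55.7/(75.5/√9) = 2.213
df = n − 1 = 8
Two-sided p-value ≈ 0.0578
Since p ≈ 0.0578 > α = 0.025, fail to reject H0; the data do not provide sufficient evidence against H0.

t = 2.213, df = 8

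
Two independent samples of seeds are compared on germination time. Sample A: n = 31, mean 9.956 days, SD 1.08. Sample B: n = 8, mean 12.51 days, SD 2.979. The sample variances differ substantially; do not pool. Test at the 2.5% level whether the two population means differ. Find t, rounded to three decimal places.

Let group 1 = sample A, group 2 = sample B. H0: μ_1 = μ_2; H1: μ_1 ≠ μ_2 (Welch's two-sample t-test, two-sided).
t = (x̄_1 − x̄_2)/√(s_1²/n_1 + s_2²/n_2) = (9.956 − 12.51)/√(1.08²/31 + 2.979²/8) = -2.385
Welch–Satterthwaite df ≈ 7.48
Two-sided p-value ≈ 0.046
Since p ≈ 0.046 > α = 0.025, fail to reject H0; the data do not provide sufficient evidence against H0.

-2.385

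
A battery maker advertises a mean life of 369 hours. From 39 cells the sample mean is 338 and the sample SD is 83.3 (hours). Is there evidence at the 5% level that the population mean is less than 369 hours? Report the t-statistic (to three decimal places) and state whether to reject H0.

H0: μ = 369; H1: μ < 369 (one-sample t-test, left-tailed).
t = (x̄ − μ₀)/(s/√n) = (338 − 369)/(83.3/√39) = -2.324
df = n − 1 = 38
p-value = P(T ≤ -2.324) ≈ 0.013
Since p ≈ 0.013 < α = 0.05, reject H0; the evidence is statistically significant.

t = -2.324; reject H0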